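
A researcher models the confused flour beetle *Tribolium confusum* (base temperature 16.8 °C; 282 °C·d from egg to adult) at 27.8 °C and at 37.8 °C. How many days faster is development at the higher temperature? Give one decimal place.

12.2 days

At 27.8 °C: 282 / (27.8 − 16.8) = 282 / 11.0 = 25.636 d.
At 37.8 °C: 282 / (37.8 − 16.8) = 282 / 21.0 = 13.429 d.
Difference = |25.636 − 13.429| = 12.208 ≈ 12.2 days.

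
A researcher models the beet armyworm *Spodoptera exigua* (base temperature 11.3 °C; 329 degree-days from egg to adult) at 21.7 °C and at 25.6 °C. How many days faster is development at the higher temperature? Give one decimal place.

At 21.7 °C: 329 / (21.7 − 11.3) = 329 / 10.4 = 31.635 d.
At 25.6 °C: 329 / (25.6 − 11.3) = 329 / 14.3 = 23.007 d.
Difference = |31.635 − 23.007| = 8.628 ≈ 8.6 days.

8.6 days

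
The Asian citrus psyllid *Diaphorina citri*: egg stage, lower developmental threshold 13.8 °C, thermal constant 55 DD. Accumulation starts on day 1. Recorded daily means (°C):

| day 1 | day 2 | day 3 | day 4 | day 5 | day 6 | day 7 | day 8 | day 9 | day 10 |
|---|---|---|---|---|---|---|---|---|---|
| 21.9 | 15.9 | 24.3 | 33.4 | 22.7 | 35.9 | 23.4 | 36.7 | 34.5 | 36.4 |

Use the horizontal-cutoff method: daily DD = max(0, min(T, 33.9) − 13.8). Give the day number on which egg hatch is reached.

Daily DD above 13.8 °C (capped at 20.1): 8.1, 2.1, 10.5, 19.6, 8.9, 20.1, 9.6, 20.1, 20.1, 20.1.
Cumulative: 8.1, 10.2, 20.7, 40.3, 49.2, 69.3, 78.9, 99.0, 119.1, 139.2.
The total first reaches 55 DD on day 6.

day 6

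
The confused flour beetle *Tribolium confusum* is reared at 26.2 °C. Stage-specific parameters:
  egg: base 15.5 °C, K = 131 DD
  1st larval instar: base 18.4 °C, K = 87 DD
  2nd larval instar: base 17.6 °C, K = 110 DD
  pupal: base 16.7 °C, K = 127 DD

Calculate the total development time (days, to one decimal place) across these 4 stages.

egg: 131 / (26.2 − 15.5) = 131 / 10.7 = 12.243 d.
1st larval instar: 87 / (26.2 − 18.4) = 87 / 7.8 = 11.154 d.
2nd larval instar: 110 / (26.2 − 17.6) = 110 / 8.6 = 12.791 d.
pupal: 127 / (26.2 − 16.7) = 127 / 9.5 = 13.368 d.
Sum = 49.556 ≈ 49.6 days.

49.6 days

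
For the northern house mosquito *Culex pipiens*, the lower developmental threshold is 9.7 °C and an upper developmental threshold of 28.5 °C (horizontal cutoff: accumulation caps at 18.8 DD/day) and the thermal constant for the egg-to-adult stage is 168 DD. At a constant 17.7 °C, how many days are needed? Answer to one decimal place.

21.0 days

Daily accumulation = 17.7 − 9.7 = 8.0 DD/day.
Duration = 168 / 8.0 = 21.000 ≈ 21.0 days.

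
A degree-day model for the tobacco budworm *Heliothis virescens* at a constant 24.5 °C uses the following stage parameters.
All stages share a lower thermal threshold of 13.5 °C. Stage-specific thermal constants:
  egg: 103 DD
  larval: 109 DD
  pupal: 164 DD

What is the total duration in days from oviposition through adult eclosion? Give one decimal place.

Daily accumulation at 24.5 °C = 24.5 − 13.5 = 11.0 DD/day.
Total K = 103 + 109 + 164 = 376 DD.
Total duration = 376 / 11.0 = 34.182 ≈ 34.2 days.

34.2 days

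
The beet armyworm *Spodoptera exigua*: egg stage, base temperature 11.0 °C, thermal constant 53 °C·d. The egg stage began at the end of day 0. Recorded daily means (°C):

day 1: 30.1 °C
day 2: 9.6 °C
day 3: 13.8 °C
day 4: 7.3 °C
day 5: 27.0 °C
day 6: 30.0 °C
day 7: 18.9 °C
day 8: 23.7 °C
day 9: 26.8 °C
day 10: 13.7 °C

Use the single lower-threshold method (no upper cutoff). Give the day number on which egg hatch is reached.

Daily DD above 11.0 °C: 19.1, 0.0, 2.8, 0.0, 16.0, 19.0, 7.9, 12.7, 15.8, 2.7.
Cumulative: 19.1, 19.1, 21.9, 21.9, 37.9, 56.9, 64.8, 77.5, 93.3, 96.0.
The total first reaches 53 DD on day 6.

day 6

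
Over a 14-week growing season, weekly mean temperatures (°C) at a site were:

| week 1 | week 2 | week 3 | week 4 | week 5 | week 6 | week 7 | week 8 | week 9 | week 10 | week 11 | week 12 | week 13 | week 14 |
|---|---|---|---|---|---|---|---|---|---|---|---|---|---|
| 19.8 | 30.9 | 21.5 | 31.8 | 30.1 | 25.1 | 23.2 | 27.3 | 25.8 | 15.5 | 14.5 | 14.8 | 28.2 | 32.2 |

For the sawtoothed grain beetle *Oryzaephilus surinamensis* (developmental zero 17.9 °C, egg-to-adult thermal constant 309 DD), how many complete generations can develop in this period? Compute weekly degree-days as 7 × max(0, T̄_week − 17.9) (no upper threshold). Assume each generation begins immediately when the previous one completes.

Weekly DD (7 × max(0, T̄ − 17.9)): 13.3, 91.0, 25.2, 97.3, 85.4, 50.4, 37.1, 65.8, 55.3, 0.0, 0.0, 0.0, 72.1, 100.1.
Season total = 693.0 DD.
Complete generations = ⌊693.0 / 309⌋ = 2.

2 generations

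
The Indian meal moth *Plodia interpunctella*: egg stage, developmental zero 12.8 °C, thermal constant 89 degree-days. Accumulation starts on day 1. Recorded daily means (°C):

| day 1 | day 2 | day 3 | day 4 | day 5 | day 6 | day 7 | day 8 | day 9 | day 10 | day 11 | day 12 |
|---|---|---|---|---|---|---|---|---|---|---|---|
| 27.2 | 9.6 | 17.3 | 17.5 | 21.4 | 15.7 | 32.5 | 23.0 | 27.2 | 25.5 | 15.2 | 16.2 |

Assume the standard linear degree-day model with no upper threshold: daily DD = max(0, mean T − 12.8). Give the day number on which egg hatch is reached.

Daily DD above 12.8 °C: 14.4, 0.0, 4.5, 4.7, 8.6, 2.9, 19.7, 10.2, 14.4, 12.7, 2.4, 3.4.
Cumulative: 14.4, 14.4, 18.9, 23.6, 32.2, 35.1, 54.8, 65.0, 79.4, 92.1, 94.5, 97.9.
The total first reaches 89 DD on day 10.

day 10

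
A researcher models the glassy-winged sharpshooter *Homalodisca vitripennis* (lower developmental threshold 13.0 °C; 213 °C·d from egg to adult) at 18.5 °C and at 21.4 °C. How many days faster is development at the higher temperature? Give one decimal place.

13.4 days

At 18.5 °C: 213 / (18.5 − 13.0) = 213 / 5.5 = 38.727 d.
At 21.4 °C: 213 / (21.4 − 13.0) = 213 / 8.4 = 25.357 d.
Difference = |38.727 − 25.357| = 13.370 ≈ 13.4 days.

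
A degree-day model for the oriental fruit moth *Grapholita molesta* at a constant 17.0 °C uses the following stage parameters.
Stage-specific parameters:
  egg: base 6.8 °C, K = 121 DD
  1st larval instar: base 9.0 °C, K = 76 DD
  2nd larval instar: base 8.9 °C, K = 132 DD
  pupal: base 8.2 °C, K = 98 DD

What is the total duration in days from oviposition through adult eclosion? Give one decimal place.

48.8 days

egg: 121 / (17.0 − 6.8) = 121 / 10.2 = 11.863 d.
1st larval instar: 76 / (17.0 − 9.0) = 76 / 8.0 = 9.500 d.
2nd larval instar: 132 / (17.0 − 8.9) = 132 / 8.1 = 16.296 d.
pupal: 98 / (17.0 − 8.2) = 98 / 8.8 = 11.136 d.
Sum = 48.795 ≈ 48.8 days.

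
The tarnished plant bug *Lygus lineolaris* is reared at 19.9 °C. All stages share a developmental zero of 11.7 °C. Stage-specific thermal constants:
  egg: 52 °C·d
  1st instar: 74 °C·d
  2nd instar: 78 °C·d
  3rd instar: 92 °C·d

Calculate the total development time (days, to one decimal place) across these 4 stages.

36.1 days

Daily accumulation at 19.9 °C = 19.9 − 11.7 = 8.2 DD/day.
Total K = 52 + 74 + 78 + 92 = 296 DD.
Total duration = 296 / 8.2 = 36.098 ≈ 36.1 days.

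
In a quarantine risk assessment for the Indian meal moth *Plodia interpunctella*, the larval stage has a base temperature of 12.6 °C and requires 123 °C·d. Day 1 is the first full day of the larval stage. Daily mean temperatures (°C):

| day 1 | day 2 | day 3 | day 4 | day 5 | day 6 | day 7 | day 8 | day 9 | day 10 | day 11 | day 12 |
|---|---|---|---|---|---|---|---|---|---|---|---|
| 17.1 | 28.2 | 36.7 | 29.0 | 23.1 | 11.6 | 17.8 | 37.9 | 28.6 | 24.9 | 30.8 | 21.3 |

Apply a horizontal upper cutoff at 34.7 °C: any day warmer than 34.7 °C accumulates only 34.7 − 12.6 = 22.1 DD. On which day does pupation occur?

Daily DD above 12.6 °C (capped at 22.1): 4.5, 15.6, 22.1, 16.4, 10.5, 0.0, 5.2, 22.1, 16.0, 12.3, 18.2, 8.7.
Cumulative: 4.5, 20.1, 42.2, 58.6, 69.1, 69.1, 74.3, 96.4, 112.4, 124.7, 142.9, 151.6.
The total first reaches 123 DD on day 10.

day 10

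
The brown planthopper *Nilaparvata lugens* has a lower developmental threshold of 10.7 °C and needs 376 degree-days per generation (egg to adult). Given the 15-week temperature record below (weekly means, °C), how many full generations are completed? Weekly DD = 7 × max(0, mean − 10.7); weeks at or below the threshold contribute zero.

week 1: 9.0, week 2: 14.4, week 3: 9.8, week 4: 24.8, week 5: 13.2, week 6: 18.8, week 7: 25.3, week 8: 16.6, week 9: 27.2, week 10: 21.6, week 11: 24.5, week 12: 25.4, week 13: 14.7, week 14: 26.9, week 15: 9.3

Weekly DD (7 × max(0, T̄ − 10.7)): 0.0, 25.9, 0.0, 98.7, 17.5, 56.7, 102.2, 41.3, 115.5, 76.3, 96.6, 102.9, 28.0, 113.4, 0.0.
Season total = 875.0 DD.
Complete generations = ⌊875.0 / 376⌋ = 2.

2 generations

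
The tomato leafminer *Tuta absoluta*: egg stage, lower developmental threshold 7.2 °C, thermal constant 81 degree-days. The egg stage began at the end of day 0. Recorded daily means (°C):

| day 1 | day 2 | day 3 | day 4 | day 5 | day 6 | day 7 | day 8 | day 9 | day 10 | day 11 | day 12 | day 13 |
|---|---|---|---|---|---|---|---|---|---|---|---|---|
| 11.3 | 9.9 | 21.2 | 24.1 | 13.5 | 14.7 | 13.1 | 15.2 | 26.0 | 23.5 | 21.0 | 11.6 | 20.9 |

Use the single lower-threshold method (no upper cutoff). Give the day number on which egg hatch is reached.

Daily DD above 7.2 °C: 4.1, 2.7, 14.0, 16.9, 6.3, 7.5, 5.9, 8.0, 18.8, 16.3, 13.8, 4.4, 13.7.
Cumulative: 4.1, 6.8, 20.8, 37.7, 44.0, 51.5, 57.4, 65.4, 84.2, 100.5, 114.3, 118.7, 132.4.
The total first reaches 81 DD on day 9.

day 9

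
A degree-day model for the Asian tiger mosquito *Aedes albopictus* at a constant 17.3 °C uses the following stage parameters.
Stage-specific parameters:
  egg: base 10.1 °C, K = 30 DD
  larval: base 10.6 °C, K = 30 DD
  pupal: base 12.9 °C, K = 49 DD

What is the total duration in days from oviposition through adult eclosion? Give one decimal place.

egg: 30 / (17.3 − 10.1) = 30 / 7.2 = 4.167 d.
larval: 30 / (17.3 − 10.6) = 30 / 6.7 = 4.478 d.
pupal: 49 / (17.3 − 12.9) = 49 / 4.4 = 11.136 d.
Sum = 19.781 ≈ 19.8 days.

19.8 days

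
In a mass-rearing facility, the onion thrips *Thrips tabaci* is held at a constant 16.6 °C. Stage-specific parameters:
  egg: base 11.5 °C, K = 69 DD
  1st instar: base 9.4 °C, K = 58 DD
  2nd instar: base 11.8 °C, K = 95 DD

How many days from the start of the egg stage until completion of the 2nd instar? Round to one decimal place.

egg: 69 / (16.6 − 11.5) = 69 / 5.1 = 13.529 d.
1st instar: 58 / (16.6 − 9.4) = 58 / 7.2 = 8.056 d.
2nd instar: 95 / (16.6 − 11.8) = 95 / 4.8 = 19.792 d.
Sum = 41.377 ≈ 41.4 days.

41.4 days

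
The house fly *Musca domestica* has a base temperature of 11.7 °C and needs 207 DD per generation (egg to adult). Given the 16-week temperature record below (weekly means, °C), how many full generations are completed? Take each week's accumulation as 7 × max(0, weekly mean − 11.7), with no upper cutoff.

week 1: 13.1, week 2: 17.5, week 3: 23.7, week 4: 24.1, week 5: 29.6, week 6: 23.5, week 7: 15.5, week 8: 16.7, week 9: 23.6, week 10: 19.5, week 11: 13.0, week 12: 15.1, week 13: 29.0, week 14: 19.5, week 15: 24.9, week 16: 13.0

4 generations

Weekly DD (7 × max(0, T̄ − 11.7)): 9.8, 40.6, 84.0, 86.8, 125.3, 82.6, 26.6, 35.0, 83.3, 54.6, 9.1, 23.8, 121.1, 54.6, 92.4, 9.1.
Season total = 938.7 DD.
Complete generations = ⌊938.7 / 207⌋ = 4.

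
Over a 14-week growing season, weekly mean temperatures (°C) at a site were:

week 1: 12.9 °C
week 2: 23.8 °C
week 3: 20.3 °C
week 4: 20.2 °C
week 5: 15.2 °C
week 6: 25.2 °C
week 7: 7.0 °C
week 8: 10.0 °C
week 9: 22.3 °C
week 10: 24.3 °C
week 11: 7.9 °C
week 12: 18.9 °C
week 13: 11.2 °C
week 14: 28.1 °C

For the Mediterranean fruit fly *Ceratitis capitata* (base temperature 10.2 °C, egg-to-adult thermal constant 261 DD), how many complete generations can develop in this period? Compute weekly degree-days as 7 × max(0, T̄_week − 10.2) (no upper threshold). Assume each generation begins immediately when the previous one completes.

Weekly DD (7 × max(0, T̄ − 10.2)): 18.9, 95.2, 70.7, 70.0, 35.0, 105.0, 0.0, 0.0, 84.7, 98.7, 0.0, 60.9, 7.0, 125.3.
Season total = 771.4 DD.
Complete generations = ⌊771.4 / 261⌋ = 2.

2 generations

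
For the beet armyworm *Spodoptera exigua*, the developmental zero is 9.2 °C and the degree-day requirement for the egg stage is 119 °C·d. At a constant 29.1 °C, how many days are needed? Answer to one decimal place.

6.0 days

Daily accumulation = 29.1 − 9.2 = 19.9 DD/day.
Duration = 119 / 19.9 = 5.980 ≈ 6.0 days.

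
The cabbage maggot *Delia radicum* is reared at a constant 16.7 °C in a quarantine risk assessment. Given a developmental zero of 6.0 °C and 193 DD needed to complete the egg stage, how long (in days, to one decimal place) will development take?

18.0 days

Daily accumulation = 16.7 − 6.0 = 10.7 DD/day.
Duration = 193 / 10.7 = 18.037 ≈ 18.0 days.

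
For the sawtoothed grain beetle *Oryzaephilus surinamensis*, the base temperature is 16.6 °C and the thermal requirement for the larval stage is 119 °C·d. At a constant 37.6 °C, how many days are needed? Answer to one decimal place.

Daily accumulation = 37.6 − 16.6 = 21.0 DD/day.
Duration = 119 / 21.0 = 5.667 ≈ 5.7 days.

5.7 days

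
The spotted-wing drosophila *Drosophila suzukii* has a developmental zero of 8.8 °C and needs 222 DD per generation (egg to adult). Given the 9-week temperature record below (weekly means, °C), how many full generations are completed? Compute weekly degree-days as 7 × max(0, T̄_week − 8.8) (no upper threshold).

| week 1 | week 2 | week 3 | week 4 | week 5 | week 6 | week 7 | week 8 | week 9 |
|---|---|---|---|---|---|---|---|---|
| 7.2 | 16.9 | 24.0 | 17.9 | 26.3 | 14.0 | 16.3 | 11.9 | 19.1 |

Weekly DD (7 × max(0, T̄ − 8.8)): 0.0, 56.7, 106.4, 63.7, 122.5, 36.4, 52.5, 21.7, 72.1.
Season total = 532.0 DD.
Complete generations = ⌊532.0 / 222⌋ = 2.

2 generations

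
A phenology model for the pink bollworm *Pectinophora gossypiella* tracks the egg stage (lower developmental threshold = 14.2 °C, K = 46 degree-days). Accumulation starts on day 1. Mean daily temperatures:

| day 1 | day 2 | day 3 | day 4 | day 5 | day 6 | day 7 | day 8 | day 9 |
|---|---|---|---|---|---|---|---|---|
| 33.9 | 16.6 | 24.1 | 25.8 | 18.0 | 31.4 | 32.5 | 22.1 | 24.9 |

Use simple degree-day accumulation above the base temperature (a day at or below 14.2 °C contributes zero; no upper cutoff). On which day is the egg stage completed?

day 5

Daily DD above 14.2 °C: 19.7, 2.4, 9.9, 11.6, 3.8, 17.2, 18.3, 7.9, 10.7.
Cumulative: 19.7, 22.1, 32.0, 43.6, 47.4, 64.6, 82.9, 90.8, 101.5.
The total first reaches 46 DD on day 5.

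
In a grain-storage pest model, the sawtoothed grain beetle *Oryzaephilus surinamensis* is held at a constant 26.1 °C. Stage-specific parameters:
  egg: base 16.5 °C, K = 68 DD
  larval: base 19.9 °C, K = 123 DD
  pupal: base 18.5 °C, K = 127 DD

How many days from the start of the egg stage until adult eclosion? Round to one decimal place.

43.6 days

egg: 68 / (26.1 − 16.5) = 68 / 9.6 = 7.083 d.
larval: 123 / (26.1 − 19.9) = 123 / 6.2 = 19.839 d.
pupal: 127 / (26.1 − 18.5) = 127 / 7.6 = 16.711 d.
Sum = 43.633 ≈ 43.6 days.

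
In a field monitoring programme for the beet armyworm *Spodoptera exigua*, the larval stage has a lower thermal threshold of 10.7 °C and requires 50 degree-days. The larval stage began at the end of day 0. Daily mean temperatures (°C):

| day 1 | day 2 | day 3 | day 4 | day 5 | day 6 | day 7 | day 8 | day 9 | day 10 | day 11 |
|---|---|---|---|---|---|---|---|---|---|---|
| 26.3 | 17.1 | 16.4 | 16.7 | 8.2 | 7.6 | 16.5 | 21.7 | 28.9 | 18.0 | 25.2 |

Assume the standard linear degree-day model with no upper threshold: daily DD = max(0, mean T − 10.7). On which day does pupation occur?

Daily DD above 10.7 °C: 15.6, 6.4, 5.7, 6.0, 0.0, 0.0, 5.8, 11.0, 18.2, 7.3, 14.5.
Cumulative: 15.6, 22.0, 27.7, 33.7, 33.7, 33.7, 39.5, 50.5, 68.7, 76.0, 90.5.
The total first reaches 50 DD on day 8.

day 8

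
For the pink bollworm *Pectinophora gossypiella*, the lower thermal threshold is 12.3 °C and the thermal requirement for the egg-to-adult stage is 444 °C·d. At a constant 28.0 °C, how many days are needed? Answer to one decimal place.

Daily accumulation = 28.0 − 12.3 = 15.7 DD/day.
Duration = 444 / 15.7 = 28.280 ≈ 28.3 days.

28.3 days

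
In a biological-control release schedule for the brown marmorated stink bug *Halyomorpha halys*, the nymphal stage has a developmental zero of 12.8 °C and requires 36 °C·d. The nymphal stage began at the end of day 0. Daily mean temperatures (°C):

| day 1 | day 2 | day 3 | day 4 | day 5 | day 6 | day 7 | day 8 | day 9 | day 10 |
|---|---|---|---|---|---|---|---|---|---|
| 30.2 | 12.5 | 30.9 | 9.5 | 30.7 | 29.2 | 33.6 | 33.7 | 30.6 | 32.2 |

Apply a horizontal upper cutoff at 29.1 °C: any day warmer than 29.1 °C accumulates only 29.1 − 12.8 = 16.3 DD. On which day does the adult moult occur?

Daily DD above 12.8 °C (capped at 16.3): 16.3, 0.0, 16.3, 0.0, 16.3, 16.3, 16.3, 16.3, 16.3, 16.3.
Cumulative: 16.3, 16.3, 32.6, 32.6, 48.9, 65.2, 81.5, 97.8, 114.1, 130.4.
The total first reaches 36 DD on day 5.

day 5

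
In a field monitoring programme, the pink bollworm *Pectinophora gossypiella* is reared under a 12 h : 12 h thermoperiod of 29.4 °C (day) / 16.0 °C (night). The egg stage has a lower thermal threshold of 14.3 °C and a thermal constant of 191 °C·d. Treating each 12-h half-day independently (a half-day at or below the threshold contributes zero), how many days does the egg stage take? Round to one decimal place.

22.7 days

Day half: max(0, 29.4 − 14.3) × 0.5 = 15.1 × 0.5 = 7.55 DD.
Night half: max(0, 16.0 − 14.3) × 0.5 = 1.7 × 0.5 = 0.85 DD.
Per 24 h: 8.40 DD/day.
Duration = 191 / 8.40 = 22.738 ≈ 22.7 days.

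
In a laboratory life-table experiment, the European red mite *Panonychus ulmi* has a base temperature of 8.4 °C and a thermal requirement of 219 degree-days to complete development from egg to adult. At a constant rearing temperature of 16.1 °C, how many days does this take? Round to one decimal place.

Daily accumulation = 16.1 − 8.4 = 7.7 DD/day.
Duration = 219 / 7.7 = 28.442 ≈ 28.4 days.

28.4 days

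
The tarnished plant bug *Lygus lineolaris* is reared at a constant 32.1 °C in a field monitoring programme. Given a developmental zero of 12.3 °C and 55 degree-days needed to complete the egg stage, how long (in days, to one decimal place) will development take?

2.8 days

Daily accumulation = 32.1 − 12.3 = 19.8 DD/day.
Duration = 55 / 19.8 = 2.778 ≈ 2.8 days.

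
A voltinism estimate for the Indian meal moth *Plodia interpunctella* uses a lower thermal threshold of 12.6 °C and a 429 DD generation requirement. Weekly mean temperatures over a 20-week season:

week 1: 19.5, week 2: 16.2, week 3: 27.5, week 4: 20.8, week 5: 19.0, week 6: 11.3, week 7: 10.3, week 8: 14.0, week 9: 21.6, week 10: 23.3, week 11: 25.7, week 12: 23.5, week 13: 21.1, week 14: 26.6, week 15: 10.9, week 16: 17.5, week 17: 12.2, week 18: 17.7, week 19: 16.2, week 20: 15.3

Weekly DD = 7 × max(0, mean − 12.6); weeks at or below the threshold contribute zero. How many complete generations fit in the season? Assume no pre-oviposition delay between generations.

2 generations

Weekly DD (7 × max(0, T̄ − 12.6)): 48.3, 25.2, 104.3, 57.4, 44.8, 0.0, 0.0, 9.8, 63.0, 74.9, 91.7, 76.3, 59.5, 98.0, 0.0, 34.3, 0.0, 35.7, 25.2, 18.9.
Season total = 867.3 DD.
Complete generations = ⌊867.3 / 429⌋ = 2.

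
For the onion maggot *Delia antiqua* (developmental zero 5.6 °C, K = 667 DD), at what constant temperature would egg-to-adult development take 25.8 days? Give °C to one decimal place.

Required daily accumulation = 667 / 25.8 = 25.853 DD/day.
T = T_base + 25.853 = 5.6 + 25.853 = 31.453 ≈ 31.5 °C.

31.5 °C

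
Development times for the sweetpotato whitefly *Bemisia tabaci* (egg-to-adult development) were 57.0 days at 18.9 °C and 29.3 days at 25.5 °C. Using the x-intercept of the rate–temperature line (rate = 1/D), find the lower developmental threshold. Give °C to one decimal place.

Under the model K = D·(T − T_b), so D₁·(T₁ − T_b) = D₂·(T₂ − T_b).
57.0·(18.9 − T_b) = 29.3·(25.5 − T_b)
T_b = (57.0·18.9 − 29.3·25.5) / (57.0 − 29.3) = 330.15 / 27.7 = 11.919 °C ≈ 11.9 °C.

11.9 °C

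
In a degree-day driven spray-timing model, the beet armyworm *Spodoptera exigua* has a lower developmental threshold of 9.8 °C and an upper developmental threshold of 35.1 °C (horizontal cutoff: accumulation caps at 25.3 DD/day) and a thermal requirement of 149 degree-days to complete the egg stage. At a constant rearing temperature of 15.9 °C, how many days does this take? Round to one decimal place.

24.4 days

Daily accumulation = 15.9 − 9.8 = 6.1 DD/day.
Duration = 149 / 6.1 = 24.426 ≈ 24.4 days.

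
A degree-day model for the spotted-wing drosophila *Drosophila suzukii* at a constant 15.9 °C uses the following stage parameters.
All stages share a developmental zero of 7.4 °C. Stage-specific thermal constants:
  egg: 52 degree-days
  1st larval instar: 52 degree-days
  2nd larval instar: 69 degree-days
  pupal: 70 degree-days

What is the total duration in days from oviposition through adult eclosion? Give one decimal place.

Daily accumulation at 15.9 °C = 15.9 − 7.4 = 8.5 DD/day.
Total K = 52 + 52 + 69 + 70 = 243 DD.
Total duration = 243 / 8.5 = 28.588 ≈ 28.6 days.

28.6 days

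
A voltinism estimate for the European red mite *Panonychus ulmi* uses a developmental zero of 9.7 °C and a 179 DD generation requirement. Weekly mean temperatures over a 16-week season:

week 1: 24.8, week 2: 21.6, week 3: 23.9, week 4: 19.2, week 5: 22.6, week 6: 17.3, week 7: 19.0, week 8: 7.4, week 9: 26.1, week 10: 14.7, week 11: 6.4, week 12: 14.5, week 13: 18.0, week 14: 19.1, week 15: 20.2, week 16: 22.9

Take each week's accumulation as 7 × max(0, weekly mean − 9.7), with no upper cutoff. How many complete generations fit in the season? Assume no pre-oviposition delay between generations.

5 generations

Weekly DD (7 × max(0, T̄ − 9.7)): 105.7, 83.3, 99.4, 66.5, 90.3, 53.2, 65.1, 0.0, 114.8, 35.0, 0.0, 33.6, 58.1, 65.8, 73.5, 92.4.
Season total = 1036.7 DD.
Complete generations = ⌊1036.7 / 179⌋ = 5.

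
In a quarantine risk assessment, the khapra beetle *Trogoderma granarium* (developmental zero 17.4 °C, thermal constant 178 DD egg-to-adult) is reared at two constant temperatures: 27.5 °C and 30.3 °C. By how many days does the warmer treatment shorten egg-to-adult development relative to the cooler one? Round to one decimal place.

3.8 days

At 27.5 °C: 178 / (27.5 − 17.4) = 178 / 10.1 = 17.624 d.
At 30.3 °C: 178 / (30.3 − 17.4) = 178 / 12.9 = 13.798 d.
Difference = |17.624 − 13.798| = 3.825 ≈ 3.8 days.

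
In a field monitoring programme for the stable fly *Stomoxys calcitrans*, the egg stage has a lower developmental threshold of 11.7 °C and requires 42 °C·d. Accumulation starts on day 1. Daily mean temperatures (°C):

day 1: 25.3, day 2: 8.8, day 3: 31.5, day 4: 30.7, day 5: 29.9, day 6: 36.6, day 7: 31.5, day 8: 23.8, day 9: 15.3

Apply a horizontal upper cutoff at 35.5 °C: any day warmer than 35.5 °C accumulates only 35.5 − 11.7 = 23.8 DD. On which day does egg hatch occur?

Daily DD above 11.7 °C (capped at 23.8): 13.6, 0.0, 19.8, 19.0, 18.2, 23.8, 19.8, 12.1, 3.6.
Cumulative: 13.6, 13.6, 33.4, 52.4, 70.6, 94.4, 114.2, 126.3, 129.9.
The total first reaches 42 DD on day 4.

day 4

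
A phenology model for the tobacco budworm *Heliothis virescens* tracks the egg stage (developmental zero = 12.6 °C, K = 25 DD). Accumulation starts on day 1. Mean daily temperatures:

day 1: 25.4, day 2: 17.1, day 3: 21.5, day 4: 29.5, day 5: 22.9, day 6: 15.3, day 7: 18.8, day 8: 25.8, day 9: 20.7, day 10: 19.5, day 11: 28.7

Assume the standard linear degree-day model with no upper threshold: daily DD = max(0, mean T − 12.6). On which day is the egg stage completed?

day 3

Daily DD above 12.6 °C: 12.8, 4.5, 8.9, 16.9, 10.3, 2.7, 6.2, 13.2, 8.1, 6.9, 16.1.
Cumulative: 12.8, 17.3, 26.2, 43.1, 53.4, 56.1, 62.3, 75.5, 83.6, 90.5, 106.6.
The total first reaches 25 DD on day 3.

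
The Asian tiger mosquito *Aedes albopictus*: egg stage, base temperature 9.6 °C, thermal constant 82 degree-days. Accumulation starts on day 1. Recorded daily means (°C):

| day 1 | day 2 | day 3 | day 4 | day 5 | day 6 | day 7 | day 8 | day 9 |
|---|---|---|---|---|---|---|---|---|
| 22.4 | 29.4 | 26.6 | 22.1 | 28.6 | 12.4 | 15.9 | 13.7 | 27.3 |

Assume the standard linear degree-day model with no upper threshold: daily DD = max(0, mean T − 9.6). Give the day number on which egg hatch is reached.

day 6

Daily DD above 9.6 °C: 12.8, 19.8, 17.0, 12.5, 19.0, 2.8, 6.3, 4.1, 17.7.
Cumulative: 12.8, 32.6, 49.6, 62.1, 81.1, 83.9, 90.2, 94.3, 112.0.
The total first reaches 82 DD on day 6.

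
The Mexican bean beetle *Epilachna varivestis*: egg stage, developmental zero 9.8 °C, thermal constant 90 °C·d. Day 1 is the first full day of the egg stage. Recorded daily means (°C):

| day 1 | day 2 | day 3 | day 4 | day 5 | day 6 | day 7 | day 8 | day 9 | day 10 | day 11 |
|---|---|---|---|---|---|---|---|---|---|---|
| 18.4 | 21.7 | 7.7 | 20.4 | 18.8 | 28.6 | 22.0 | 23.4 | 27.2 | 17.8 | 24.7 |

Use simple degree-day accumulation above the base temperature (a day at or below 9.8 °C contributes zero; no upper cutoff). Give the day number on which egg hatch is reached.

day 9

Daily DD above 9.8 °C: 8.6, 11.9, 0.0, 10.6, 9.0, 18.8, 12.2, 13.6, 17.4, 8.0, 14.9.
Cumulative: 8.6, 20.5, 20.5, 31.1, 40.1, 58.9, 71.1, 84.7, 102.1, 110.1, 125.0.
The total first reaches 90 DD on day 9.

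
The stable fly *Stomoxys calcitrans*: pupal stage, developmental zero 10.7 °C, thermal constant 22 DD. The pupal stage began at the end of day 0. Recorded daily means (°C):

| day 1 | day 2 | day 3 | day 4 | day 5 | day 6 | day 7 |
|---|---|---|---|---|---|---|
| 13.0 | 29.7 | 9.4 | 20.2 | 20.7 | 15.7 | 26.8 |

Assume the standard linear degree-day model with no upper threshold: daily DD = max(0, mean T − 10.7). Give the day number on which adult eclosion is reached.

day 4

Daily DD above 10.7 °C: 2.3, 19.0, 0.0, 9.5, 10.0, 5.0, 16.1.
Cumulative: 2.3, 21.3, 21.3, 30.8, 40.8, 45.8, 61.9.
The total first reaches 22 DD on day 4.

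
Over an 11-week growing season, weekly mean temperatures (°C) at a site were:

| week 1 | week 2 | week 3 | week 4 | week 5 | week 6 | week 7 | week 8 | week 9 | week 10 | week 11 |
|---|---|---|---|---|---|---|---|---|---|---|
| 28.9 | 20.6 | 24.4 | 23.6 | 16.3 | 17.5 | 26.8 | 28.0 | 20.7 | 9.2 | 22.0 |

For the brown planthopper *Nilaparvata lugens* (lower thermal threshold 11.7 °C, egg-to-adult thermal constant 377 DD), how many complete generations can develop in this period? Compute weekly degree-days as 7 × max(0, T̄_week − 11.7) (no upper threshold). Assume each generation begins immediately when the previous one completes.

2 generations

Weekly DD (7 × max(0, T̄ − 11.7)): 120.4, 62.3, 88.9, 83.3, 32.2, 40.6, 105.7, 114.1, 63.0, 0.0, 72.1.
Season total = 782.6 DD.
Complete generations = ⌊782.6 / 377⌋ = 2.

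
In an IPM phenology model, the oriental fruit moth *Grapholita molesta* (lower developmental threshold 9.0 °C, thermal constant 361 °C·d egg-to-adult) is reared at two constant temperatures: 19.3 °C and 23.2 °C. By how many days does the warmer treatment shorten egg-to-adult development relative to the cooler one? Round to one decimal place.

At 19.3 °C: 361 / (19.3 − 9.0) = 361 / 10.3 = 35.049 d.
At 23.2 °C: 361 / (23.2 − 9.0) = 361 / 14.2 = 25.423 d.
Difference = |35.049 − 25.423| = 9.626 ≈ 9.6 days.

9.6 days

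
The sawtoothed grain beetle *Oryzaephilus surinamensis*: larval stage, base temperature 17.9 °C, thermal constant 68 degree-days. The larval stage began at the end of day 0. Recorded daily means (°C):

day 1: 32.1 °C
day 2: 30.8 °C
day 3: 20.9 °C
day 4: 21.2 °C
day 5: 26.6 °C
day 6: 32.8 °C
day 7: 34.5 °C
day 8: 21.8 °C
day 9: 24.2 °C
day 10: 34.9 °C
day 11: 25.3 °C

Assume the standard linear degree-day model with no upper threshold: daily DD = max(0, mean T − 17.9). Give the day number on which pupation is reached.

Daily DD above 17.9 °C: 14.2, 12.9, 3.0, 3.3, 8.7, 14.9, 16.6, 3.9, 6.3, 17.0, 7.4.
Cumulative: 14.2, 27.1, 30.1, 33.4, 42.1, 57.0, 73.6, 77.5, 83.8, 100.8, 108.2.
The total first reaches 68 DD on day 7.

day 7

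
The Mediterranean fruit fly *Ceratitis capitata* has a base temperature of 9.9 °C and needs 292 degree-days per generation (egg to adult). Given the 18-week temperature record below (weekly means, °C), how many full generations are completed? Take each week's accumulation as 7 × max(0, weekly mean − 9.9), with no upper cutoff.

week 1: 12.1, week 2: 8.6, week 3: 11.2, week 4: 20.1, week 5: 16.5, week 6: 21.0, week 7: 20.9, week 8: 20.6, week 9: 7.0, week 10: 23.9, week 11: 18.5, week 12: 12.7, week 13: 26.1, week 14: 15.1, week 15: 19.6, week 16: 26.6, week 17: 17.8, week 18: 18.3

Weekly DD (7 × max(0, T̄ − 9.9)): 15.4, 0.0, 9.1, 71.4, 46.2, 77.7, 77.0, 74.9, 0.0, 98.0, 60.2, 19.6, 113.4, 36.4, 67.9, 116.9, 55.3, 58.8.
Season total = 998.2 DD.
Complete generations = ⌊998.2 / 292⌋ = 3.

3 generations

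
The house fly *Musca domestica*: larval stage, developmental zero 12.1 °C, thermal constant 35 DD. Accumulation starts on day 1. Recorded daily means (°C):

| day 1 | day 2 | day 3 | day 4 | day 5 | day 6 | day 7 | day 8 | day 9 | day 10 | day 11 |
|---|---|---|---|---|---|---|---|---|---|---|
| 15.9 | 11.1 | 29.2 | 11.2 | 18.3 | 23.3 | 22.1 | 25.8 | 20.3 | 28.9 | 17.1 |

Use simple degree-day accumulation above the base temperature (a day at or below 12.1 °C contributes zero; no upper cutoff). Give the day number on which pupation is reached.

Daily DD above 12.1 °C: 3.8, 0.0, 17.1, 0.0, 6.2, 11.2, 10.0, 13.7, 8.2, 16.8, 5.0.
Cumulative: 3.8, 3.8, 20.9, 20.9, 27.1, 38.3, 48.3, 62.0, 70.2, 87.0, 92.0.
The total first reaches 35 DD on day 6.

day 6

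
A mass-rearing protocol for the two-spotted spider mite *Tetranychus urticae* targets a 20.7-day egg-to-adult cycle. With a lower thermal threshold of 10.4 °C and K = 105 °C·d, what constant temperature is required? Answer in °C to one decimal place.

Required daily accumulation = 105 / 20.7 = 5.072 DD/day.
T = T_base + 5.072 = 10.4 + 5.072 = 15.472 ≈ 15.5 °C.

15.5 °C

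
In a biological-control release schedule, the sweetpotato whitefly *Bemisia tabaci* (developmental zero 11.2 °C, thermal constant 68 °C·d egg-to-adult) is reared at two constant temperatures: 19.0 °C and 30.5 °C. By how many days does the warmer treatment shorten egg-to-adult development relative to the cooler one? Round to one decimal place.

At 19.0 °C: 68 / (19.0 − 11.2) = 68 / 7.8 = 8.718 d.
At 30.5 °C: 68 / (30.5 − 11.2) = 68 / 19.3 = 3.523 d.
Difference = |8.718 − 3.523| = 5.195 ≈ 5.2 days.

5.2 days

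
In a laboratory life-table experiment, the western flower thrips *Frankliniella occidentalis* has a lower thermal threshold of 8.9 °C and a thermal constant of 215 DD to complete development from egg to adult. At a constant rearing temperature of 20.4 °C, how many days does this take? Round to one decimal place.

18.7 days

Daily accumulation = 20.4 − 8.9 = 11.5 DD/day.
Duration = 215 / 11.5 = 18.696 ≈ 18.7 days.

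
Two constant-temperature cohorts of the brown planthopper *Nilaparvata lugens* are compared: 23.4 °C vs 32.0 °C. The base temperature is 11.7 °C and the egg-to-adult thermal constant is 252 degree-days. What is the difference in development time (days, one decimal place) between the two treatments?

9.1 days

At 23.4 °C: 252 / (23.4 − 11.7) = 252 / 11.7 = 21.538 d.
At 32.0 °C: 252 / (32.0 − 11.7) = 252 / 20.3 = 12.414 d.
Difference = |21.538 − 12.414| = 9.125 ≈ 9.1 days.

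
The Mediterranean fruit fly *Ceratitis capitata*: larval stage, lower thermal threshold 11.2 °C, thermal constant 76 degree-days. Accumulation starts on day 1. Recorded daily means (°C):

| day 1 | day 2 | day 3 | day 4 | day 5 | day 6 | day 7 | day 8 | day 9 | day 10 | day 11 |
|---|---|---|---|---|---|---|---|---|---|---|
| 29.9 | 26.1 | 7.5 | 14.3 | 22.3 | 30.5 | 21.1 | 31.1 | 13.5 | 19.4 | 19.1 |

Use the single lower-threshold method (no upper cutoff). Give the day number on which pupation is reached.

Daily DD above 11.2 °C: 18.7, 14.9, 0.0, 3.1, 11.1, 19.3, 9.9, 19.9, 2.3, 8.2, 7.9.
Cumulative: 18.7, 33.6, 33.6, 36.7, 47.8, 67.1, 77.0, 96.9, 99.2, 107.4, 115.3.
The total first reaches 76 DD on day 7.

day 7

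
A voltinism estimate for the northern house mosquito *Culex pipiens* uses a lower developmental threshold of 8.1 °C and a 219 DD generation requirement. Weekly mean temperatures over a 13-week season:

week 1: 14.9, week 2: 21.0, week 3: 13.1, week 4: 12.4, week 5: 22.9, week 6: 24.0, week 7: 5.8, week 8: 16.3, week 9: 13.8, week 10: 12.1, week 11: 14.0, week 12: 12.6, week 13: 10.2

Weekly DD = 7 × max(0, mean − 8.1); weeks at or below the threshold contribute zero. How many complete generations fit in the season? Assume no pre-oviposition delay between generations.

2 generations

Weekly DD (7 × max(0, T̄ − 8.1)): 47.6, 90.3, 35.0, 30.1, 103.6, 111.3, 0.0, 57.4, 39.9, 28.0, 41.3, 31.5, 14.7.
Season total = 630.7 DD.
Complete generations = ⌊630.7 / 219⌋ = 2.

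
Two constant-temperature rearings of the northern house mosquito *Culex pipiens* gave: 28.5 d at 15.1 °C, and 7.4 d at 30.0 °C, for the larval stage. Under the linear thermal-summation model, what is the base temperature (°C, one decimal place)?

9.9 °C

Linear rate model ⇒ the product D·(T − T_b) is constant across temperatures.
28.5·(15.1 − T_b) = 7.4·(30.0 − T_b)
T_b = (28.5·15.1 − 7.4·30.0) / (28.5 − 7.4) = 208.35 / 21.1 = 9.874 °C ≈ 9.9 °C.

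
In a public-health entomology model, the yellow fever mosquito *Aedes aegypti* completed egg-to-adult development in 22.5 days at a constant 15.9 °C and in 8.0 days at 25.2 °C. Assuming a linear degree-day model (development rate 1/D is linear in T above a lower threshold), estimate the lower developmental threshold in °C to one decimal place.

Under the model K = D·(T − T_b), so D₁·(T₁ − T_b) = D₂·(T₂ − T_b).
22.5·(15.9 − T_b) = 8.0·(25.2 − T_b)
T_b = (22.5·15.9 − 8.0·25.2) / (22.5 − 8.0) = 156.15 / 14.5 = 10.769 °C ≈ 10.8 °C.

10.8 °C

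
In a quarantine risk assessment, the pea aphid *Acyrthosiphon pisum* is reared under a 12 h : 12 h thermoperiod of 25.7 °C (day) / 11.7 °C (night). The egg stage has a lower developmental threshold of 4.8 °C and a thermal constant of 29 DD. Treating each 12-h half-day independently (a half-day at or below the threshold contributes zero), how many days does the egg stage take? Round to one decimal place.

2.1 days

Day half: max(0, 25.7 − 4.8) × 0.5 = 20.9 × 0.5 = 10.45 DD.
Night half: max(0, 11.7 − 4.8) × 0.5 = 6.9 × 0.5 = 3.45 DD.
Per 24 h: 13.90 DD/day.
Duration = 29 / 13.90 = 2.086 ≈ 2.1 days.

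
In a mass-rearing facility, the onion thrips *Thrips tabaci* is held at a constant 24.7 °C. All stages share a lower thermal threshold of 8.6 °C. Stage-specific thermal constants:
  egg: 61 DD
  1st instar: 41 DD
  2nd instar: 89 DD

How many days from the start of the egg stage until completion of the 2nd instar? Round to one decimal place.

Daily accumulation at 24.7 °C = 24.7 − 8.6 = 16.1 DD/day.
Total K = 61 + 41 + 89 = 191 DD.
Total duration = 191 / 16.1 = 11.863 ≈ 11.9 days.

11.9 days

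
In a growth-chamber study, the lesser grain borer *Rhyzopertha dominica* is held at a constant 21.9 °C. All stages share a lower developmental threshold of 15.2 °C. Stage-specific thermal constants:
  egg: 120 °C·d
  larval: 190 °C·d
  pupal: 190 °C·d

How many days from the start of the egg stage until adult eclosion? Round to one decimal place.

Daily accumulation at 21.9 °C = 21.9 − 15.2 = 6.7 DD/day.
Total K = 120 + 190 + 190 = 500 DD.
Total duration = 500 / 6.7 = 74.627 ≈ 74.6 days.

74.6 days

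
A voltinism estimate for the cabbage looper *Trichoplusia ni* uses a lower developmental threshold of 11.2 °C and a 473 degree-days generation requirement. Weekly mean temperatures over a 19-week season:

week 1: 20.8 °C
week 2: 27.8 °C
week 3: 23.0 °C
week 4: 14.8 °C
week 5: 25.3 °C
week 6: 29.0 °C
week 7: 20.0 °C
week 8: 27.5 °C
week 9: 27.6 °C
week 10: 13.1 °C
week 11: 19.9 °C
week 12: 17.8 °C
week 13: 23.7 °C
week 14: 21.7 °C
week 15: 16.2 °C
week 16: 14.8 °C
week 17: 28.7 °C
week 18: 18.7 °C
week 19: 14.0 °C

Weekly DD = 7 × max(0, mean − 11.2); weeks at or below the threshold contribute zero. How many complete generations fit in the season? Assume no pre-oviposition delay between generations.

2 generations

Weekly DD (7 × max(0, T̄ − 11.2)): 67.2, 116.2, 82.6, 25.2, 98.7, 124.6, 61.6, 114.1, 114.8, 13.3, 60.9, 46.2, 87.5, 73.5, 35.0, 25.2, 122.5, 52.5, 19.6.
Season total = 1341.2 DD.
Complete generations = ⌊1341.2 / 473⌋ = 2.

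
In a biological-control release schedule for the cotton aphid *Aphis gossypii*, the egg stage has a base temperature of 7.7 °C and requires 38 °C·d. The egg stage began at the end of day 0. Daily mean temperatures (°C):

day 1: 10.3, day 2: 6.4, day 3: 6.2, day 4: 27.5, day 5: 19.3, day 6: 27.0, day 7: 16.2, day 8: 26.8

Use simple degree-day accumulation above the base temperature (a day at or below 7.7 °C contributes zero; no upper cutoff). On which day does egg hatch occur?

Daily DD above 7.7 °C: 2.6, 0.0, 0.0, 19.8, 11.6, 19.3, 8.5, 19.1.
Cumulative: 2.6, 2.6, 2.6, 22.4, 34.0, 53.3, 61.8, 80.9.
The total first reaches 38 DD on day 6.

day 6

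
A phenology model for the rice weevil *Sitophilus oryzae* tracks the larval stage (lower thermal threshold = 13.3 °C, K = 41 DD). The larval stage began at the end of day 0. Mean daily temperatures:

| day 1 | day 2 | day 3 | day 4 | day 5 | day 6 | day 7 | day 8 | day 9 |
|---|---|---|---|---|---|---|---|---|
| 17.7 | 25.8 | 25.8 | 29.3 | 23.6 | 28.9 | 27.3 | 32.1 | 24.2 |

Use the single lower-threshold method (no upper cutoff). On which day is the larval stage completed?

Daily DD above 13.3 °C: 4.4, 12.5, 12.5, 16.0, 10.3, 15.6, 14.0, 18.8, 10.9.
Cumulative: 4.4, 16.9, 29.4, 45.4, 55.7, 71.3, 85.3, 104.1, 115.0.
The total first reaches 41 DD on day 4.

day 4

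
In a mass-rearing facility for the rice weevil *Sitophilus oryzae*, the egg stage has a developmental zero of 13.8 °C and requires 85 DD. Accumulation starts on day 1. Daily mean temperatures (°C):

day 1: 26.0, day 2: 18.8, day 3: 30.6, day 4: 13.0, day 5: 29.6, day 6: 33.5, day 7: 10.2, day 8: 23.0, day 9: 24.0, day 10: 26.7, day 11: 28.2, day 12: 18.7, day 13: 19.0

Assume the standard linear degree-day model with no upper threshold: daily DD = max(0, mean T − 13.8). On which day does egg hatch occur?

day 9

Daily DD above 13.8 °C: 12.2, 5.0, 16.8, 0.0, 15.8, 19.7, 0.0, 9.2, 10.2, 12.9, 14.4, 4.9, 5.2.
Cumulative: 12.2, 17.2, 34.0, 34.0, 49.8, 69.5, 69.5, 78.7, 88.9, 101.8, 116.2, 121.1, 126.3.
The total first reaches 85 DD on day 9.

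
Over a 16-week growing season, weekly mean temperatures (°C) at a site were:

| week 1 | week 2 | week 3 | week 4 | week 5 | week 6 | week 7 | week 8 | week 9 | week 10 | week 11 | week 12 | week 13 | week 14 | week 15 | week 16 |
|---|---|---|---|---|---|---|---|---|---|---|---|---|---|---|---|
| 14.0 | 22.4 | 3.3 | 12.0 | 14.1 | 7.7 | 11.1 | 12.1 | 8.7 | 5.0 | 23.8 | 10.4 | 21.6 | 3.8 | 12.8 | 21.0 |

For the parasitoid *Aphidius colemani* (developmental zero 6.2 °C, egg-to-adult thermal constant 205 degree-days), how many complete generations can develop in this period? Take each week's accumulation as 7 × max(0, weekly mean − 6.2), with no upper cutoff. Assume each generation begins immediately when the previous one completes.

3 generations

Weekly DD (7 × max(0, T̄ − 6.2)): 54.6, 113.4, 0.0, 40.6, 55.3, 10.5, 34.3, 41.3, 17.5, 0.0, 123.2, 29.4, 107.8, 0.0, 46.2, 103.6.
Season total = 777.7 DD.
Complete generations = ⌊777.7 / 205⌋ = 3.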